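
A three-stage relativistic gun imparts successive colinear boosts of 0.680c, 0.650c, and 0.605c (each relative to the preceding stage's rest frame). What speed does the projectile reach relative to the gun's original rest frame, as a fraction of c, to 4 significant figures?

u ≈ 0.9803c

Compose boost 2: (0.650 + 0.680)/(1 + 0.650×0.680) = 1.330/1.44200 = 0.922330
Compose boost 3: (0.605 + 0.922330)/(1 + 0.605×0.922330) = 1.52733/1.55801 = 0.9803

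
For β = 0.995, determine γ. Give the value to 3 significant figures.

γ ≈ 10.0

γ = 1/√(1 − β²) = 1/√(1 − 0.995²) = 1/√(0.0099750) = 10.0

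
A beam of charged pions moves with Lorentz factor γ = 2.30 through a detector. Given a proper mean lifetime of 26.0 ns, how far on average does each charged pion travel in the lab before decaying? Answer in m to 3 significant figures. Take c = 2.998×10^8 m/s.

β = √(1 − 1/γ²) = √(1 − 1/2.30²) = 0.90054
Dilated lifetime: Δt = γτ₀ = 2.30 × 26.0 ns = 59.800 ns
d = vΔt = 0.90054c × 59.800 ns = 2.6998×10^8 m/s × 5.9800×10^-8 s = 16.1 m

d ≈ 16.1 m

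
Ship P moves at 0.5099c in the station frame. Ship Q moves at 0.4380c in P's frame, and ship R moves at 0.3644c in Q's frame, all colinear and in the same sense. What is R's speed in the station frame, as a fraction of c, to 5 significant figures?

Compose boost 2: (0.4380 + 0.5099)/(1 + 0.4380×0.5099) = 0.94790/1.223336 = 0.7748483
Compose boost 3: (0.3644 + 0.7748483)/(1 + 0.3644×0.7748483) = 1.139248/1.282355 = 0.88840

u ≈ 0.88840c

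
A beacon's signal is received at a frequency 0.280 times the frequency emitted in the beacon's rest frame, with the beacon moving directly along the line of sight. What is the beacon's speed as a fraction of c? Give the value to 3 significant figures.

β ≈ 0.855

f_obs/f_src = √((1−β)/(1+β)) = 0.280  ⇒  (1−β)/(1+β) = 0.078400
β = |1 − D²|/(1 + D²) = |1 − 0.078400|/(1 + 0.078400) = 0.855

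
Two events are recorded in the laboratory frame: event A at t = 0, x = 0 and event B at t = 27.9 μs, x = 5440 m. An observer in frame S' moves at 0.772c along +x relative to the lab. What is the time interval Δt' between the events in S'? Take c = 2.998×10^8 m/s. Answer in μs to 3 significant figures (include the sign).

Δt' ≈ 21.9 μs

γ = 1/√(1 − 0.772²) = 1.5733
Δt' = γ(Δt − vΔx/c²) = 1.5733 × (27.9 μs − 0.772×5440 m / (2.998×10^8 m/s))
= 1.5733 × (13.892 μs) = 21.9 μs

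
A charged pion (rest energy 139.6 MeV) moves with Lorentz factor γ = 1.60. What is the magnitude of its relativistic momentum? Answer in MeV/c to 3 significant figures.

β = √(1 − 1/γ²) = √(1 − 1/1.60²) = 0.78062
p = γβm₀c = 1.60 × 0.78062 × 139.6 MeV/c = 174 MeV/c

p ≈ 174 MeV/c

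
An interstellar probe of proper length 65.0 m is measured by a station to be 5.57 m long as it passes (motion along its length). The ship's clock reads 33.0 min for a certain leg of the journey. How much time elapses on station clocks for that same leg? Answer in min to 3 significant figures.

Δt ≈ 385 min

Length contraction ⇒ γ = L₀/L = 65.0/5.57 = 11.670
Time dilation: Δt = γτ₀ = 11.670 × 33.0 min = 385 min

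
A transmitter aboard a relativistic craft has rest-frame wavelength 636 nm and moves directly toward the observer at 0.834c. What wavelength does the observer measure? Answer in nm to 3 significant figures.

λ_obs ≈ 191 nm

Relativistic Doppler: λ_obs = λ_src √((1−β)/(1+β))
= 636 × √(0.16600/1.8340) = 636 × 0.30085 = 191 nm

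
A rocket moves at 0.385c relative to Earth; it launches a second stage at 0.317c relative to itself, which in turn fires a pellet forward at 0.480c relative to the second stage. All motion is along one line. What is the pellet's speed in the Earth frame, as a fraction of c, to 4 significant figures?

u ≈ 0.8503c

Compose boost 2: (0.317 + 0.385)/(1 + 0.317×0.385) = 0.7020/1.12204 = 0.625643
Compose boost 3: (0.480 + 0.625643)/(1 + 0.480×0.625643) = 1.10564/1.30031 = 0.8503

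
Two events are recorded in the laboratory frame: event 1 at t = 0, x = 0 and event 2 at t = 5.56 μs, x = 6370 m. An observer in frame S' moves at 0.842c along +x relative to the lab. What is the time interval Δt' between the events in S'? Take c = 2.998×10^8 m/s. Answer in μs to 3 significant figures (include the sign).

Δt' ≈ -22.9 μs

γ = 1/√(1 − 0.842²) = 1.8536
Δt' = γ(Δt − vΔx/c²) = 1.8536 × (5.56 μs − 0.842×6370 m / (2.998×10^8 m/s))
= 1.8536 × (-12.330 μs) = -22.9 μs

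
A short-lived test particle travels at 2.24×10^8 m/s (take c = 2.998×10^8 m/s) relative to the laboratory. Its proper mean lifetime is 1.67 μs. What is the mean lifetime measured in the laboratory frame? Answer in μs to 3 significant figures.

Δt ≈ 2.51 μs

β = v/c = 2.24×10^8 / 2.998×10^8 = 0.74716
γ = 1/√(1 − 0.74716²) = 1.5046
Time dilation: Δt = γτ₀ = 1.5046 × 1.67 μs = 2.51 μs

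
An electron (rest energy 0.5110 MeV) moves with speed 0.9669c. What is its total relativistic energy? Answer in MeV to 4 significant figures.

E ≈ 2.003 MeV

γ = 1/√(1 − 0.9669²) = 3.91918
E = γm₀c² = 3.91918 × 0.5110 MeV = 2.003 MeV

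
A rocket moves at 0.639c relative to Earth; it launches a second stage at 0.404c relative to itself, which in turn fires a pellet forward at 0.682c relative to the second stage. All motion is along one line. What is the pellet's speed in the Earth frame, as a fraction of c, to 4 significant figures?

Compose boost 2: (0.404 + 0.639)/(1 + 0.404×0.639) = 1.043/1.25816 = 0.828991
Compose boost 3: (0.682 + 0.828991)/(1 + 0.682×0.828991) = 1.51099/1.56537 = 0.9653

u ≈ 0.9653c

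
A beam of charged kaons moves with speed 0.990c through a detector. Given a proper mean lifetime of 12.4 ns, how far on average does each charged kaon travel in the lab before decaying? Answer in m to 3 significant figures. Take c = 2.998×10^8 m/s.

γ = 1/√(1 − 0.990²) = 7.0888
Dilated lifetime: Δt = γτ₀ = 7.0888 × 12.4 ns = 87.901 ns
d = vΔt = 0.990c × 87.901 ns = 2.9680×10^8 m/s × 8.7901×10^-8 s = 26.1 m

d ≈ 26.1 m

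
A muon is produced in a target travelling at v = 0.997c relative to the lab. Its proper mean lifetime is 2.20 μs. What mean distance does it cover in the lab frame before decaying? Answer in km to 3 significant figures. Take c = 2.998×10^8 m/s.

γ = 1/√(1 − 0.997²) = 12.920
Dilated lifetime: Δt = γτ₀ = 12.920 × 2.20 μs = 28.423 μs
d = vΔt = 0.997c × 28.423 μs = 2.9890×10^8 m/s × 2.8423×10^-5 s = 8.50 km

d ≈ 8.50 km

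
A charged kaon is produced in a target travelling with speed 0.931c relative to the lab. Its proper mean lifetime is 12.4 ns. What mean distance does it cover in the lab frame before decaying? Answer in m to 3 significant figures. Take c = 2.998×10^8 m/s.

d ≈ 9.48 m

γ = 1/√(1 − 0.931²) = 2.7396
Dilated lifetime: Δt = γτ₀ = 2.7396 × 12.4 ns = 33.971 ns
d = vΔt = 0.931c × 33.971 ns = 2.7911×10^8 m/s × 3.3971×10^-8 s = 9.48 m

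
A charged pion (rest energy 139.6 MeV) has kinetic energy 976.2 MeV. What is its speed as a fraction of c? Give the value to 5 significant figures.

β ≈ 0.99214

γ = 1 + K/(m₀c²) = 1 + 976.2/139.6 = 7.992837
β = √(1 − 1/γ²) = 0.99214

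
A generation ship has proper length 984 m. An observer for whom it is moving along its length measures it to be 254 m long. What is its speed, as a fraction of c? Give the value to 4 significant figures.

β ≈ 0.9661

γ = L₀/L = 984/254 = 3.87402
β = √(1 − 1/γ²) = 0.9661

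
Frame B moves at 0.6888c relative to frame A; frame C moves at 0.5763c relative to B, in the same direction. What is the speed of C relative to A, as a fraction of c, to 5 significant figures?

Compose boost 2: (0.5763 + 0.6888)/(1 + 0.5763×0.6888) = 1.2651/1.396955 = 0.90561

u ≈ 0.90561c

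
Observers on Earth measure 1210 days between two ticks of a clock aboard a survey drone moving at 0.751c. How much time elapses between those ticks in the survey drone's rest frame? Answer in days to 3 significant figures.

τ₀ ≈ 799 days

γ = 1/√(1 − 0.751²) = 1.5145
Proper time: τ₀ = Δt/γ = 1210/1.5145 = 799 days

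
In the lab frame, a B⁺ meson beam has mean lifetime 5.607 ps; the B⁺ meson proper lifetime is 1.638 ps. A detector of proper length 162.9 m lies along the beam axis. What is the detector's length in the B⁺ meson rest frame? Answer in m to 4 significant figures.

Time dilation ⇒ γ = Δt/τ₀ = 5.607/1.638 = 3.42308
Length contraction: L = L₀/γ = 162.9/3.42308 = 47.59 m

L ≈ 47.59 m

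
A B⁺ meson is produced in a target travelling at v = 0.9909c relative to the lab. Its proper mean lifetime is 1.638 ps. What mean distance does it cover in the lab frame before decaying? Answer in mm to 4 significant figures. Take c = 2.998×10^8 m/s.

γ = 1/√(1 − 0.9909²) = 7.42941
Dilated lifetime: Δt = γτ₀ = 7.42941 × 1.638 ps = 12.1694 ps
d = vΔt = 0.9909c × 12.1694 ps = 2.97072×10^8 m/s × 1.21694×10^-11 s = 3.615 mm

d ≈ 3.615 mm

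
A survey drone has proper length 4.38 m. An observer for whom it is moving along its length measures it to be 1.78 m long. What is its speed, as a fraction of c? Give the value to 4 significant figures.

β ≈ 0.9137

γ = L₀/L = 4.38/1.78 = 2.46067
β = √(1 − 1/γ²) = 0.9137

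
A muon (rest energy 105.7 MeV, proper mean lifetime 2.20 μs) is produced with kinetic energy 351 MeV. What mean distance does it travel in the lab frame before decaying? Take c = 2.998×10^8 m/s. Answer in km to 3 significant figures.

d ≈ 2.77 km

γ = 1 + K/(m₀c²) = 1 + 351/105.7 = 4.3207
β = √(1 − 1/γ²) = 0.97285
Dilated lifetime: γτ₀ = 4.3207 × 2.20 μs = 9.5056 μs
d = βc·γτ₀ = 0.97285 × (2.998×10^8 m/s) × 9.5056×10^-6 s = 2.77 km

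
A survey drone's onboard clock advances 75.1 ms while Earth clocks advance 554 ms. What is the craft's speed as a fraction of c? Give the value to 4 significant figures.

γ = Δt/τ₀ = 554/75.1 = 7.37683
β = √(1 − 1/γ²) = √(1 − 1/7.37683²) = 0.9908

β ≈ 0.9908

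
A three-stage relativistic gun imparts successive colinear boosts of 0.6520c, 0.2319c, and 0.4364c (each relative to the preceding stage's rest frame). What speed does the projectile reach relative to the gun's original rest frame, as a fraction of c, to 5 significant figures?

Compose boost 2: (0.2319 + 0.6520)/(1 + 0.2319×0.6520) = 0.88390/1.151199 = 0.7678083
Compose boost 3: (0.4364 + 0.7678083)/(1 + 0.4364×0.7678083) = 1.204208/1.335072 = 0.90198

u ≈ 0.90198c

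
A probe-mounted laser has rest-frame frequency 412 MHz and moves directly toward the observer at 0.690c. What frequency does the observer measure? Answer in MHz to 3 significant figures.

Relativistic Doppler: f_obs = f_src √((1+β)/(1−β))
= 412 × √(1.6900/0.31000) = 412 × 2.3349 = 962 MHz

f_obs ≈ 962 MHz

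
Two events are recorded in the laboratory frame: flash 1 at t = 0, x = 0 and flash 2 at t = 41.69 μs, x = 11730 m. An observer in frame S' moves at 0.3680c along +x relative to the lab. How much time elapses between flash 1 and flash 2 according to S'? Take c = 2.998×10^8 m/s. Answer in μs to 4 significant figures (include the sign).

Δt' ≈ 29.35 μs

γ = 1/√(1 − 0.3680²) = 1.07547
Δt' = γ(Δt − vΔx/c²) = 1.07547 × (41.69 μs − 0.3680×11730 m / (2.998×10^8 m/s))
= 1.07547 × (27.2916 μs) = 29.35 μs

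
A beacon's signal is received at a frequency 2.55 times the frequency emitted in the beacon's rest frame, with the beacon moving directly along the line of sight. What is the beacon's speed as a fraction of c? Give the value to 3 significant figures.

f_obs/f_src = √((1+β)/(1−β)) = 2.55  ⇒  (1+β)/(1−β) = 6.5025
β = |1 − D²|/(1 + D²) = |1 − 6.5025|/(1 + 6.5025) = 0.733

β ≈ 0.733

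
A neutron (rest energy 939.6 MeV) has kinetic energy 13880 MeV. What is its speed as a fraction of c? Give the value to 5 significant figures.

γ = 1 + K/(m₀c²) = 1 + 13880/939.6 = 15.77224
β = √(1 − 1/γ²) = 0.99799

β ≈ 0.99799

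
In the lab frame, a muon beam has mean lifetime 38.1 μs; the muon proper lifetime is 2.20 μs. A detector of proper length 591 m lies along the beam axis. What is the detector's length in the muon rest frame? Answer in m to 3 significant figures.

L ≈ 34.1 m

Time dilation ⇒ γ = Δt/τ₀ = 38.1/2.20 = 17.318
Length contraction: L = L₀/γ = 591/17.318 = 34.1 m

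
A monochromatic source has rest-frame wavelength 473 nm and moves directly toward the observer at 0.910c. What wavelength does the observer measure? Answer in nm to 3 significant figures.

Relativistic Doppler: λ_obs = λ_src √((1−β)/(1+β))
= 473 × √(0.090000/1.9100) = 473 × 0.21707 = 103 nm

λ_obs ≈ 103 nm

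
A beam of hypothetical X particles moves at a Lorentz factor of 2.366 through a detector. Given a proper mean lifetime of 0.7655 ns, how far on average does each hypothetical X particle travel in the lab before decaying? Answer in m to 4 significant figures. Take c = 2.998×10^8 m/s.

d ≈ 0.4921 m

β = √(1 − 1/γ²) = √(1 − 1/2.366²) = 0.906291
Dilated lifetime: Δt = γτ₀ = 2.366 × 0.7655 ns = 1.81117 ns
d = vΔt = 0.906291c × 1.81117 ns = 2.71706×10^8 m/s × 1.81117×10^-9 s = 0.4921 m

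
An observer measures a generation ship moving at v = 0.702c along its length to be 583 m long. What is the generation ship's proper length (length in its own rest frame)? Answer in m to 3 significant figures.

γ = 1/√(1 − 0.702²) = 1.4041
L₀ = γL = 1.4041 × 583 = 819 m

L₀ ≈ 819 m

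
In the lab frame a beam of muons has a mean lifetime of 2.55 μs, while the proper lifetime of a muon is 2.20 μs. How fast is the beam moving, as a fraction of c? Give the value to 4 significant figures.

β ≈ 0.5056

γ = Δt/τ₀ = 2.55/2.20 = 1.15909
β = √(1 − 1/γ²) = √(1 − 1/1.15909²) = 0.5056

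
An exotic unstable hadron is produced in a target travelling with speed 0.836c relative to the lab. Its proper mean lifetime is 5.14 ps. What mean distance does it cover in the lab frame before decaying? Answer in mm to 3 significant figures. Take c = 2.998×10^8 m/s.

γ = 1/√(1 − 0.836²) = 1.8224
Dilated lifetime: Δt = γτ₀ = 1.8224 × 5.14 ps = 9.3671 ps
d = vΔt = 0.836c × 9.3671 ps = 2.5063×10^8 m/s × 9.3671×10^-12 s = 2.35 mm

d ≈ 2.35 mm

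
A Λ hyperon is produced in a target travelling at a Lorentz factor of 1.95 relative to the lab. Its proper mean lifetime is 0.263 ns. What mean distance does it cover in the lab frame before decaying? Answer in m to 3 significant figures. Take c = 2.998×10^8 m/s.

β = √(1 − 1/γ²) = √(1 − 1/1.95²) = 0.85850
Dilated lifetime: Δt = γτ₀ = 1.95 × 0.263 ns = 0.51285 ns
d = vΔt = 0.85850c × 0.51285 ns = 2.5738×10^8 m/s × 5.1285×10^-10 s = 0.132 m

d ≈ 0.132 m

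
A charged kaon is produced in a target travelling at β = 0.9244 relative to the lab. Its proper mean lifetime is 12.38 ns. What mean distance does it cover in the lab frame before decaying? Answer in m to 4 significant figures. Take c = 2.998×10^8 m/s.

d ≈ 8.995 m

γ = 1/√(1 − 0.9244²) = 2.62175
Dilated lifetime: Δt = γτ₀ = 2.62175 × 12.38 ns = 32.4573 ns
d = vΔt = 0.9244c × 32.4573 ns = 2.77135×10^8 m/s × 3.24573×10^-8 s = 8.995 m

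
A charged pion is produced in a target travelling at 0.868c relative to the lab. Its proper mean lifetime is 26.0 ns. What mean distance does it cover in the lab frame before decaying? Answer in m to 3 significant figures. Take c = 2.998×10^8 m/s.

γ = 1/√(1 − 0.868²) = 2.0138
Dilated lifetime: Δt = γτ₀ = 2.0138 × 26.0 ns = 52.360 ns
d = vΔt = 0.868c × 52.360 ns = 2.6023×10^8 m/s × 5.2360×10^-8 s = 13.6 m

d ≈ 13.6 m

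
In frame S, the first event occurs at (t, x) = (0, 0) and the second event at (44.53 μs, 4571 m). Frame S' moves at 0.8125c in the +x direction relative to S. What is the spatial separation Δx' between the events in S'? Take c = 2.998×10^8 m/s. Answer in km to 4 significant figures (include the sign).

γ = 1/√(1 − 0.8125²) = 1.71538
Δx' = γ(Δx − vΔt) = 1.71538 × (4571 m − 0.8125×(2.998×10^8 m/s)×44.53×10^-6 s)
= 1.71538 × (-6275.95 m) = -10.77 km

Δx' ≈ -10.77 km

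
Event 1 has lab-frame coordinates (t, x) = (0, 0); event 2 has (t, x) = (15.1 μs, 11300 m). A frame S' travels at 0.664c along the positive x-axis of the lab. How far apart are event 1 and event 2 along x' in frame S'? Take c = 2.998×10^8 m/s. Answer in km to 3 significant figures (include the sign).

γ = 1/√(1 − 0.664²) = 1.3374
Δx' = γ(Δx − vΔt) = 1.3374 × (11300 m − 0.664×(2.998×10^8 m/s)×15.1×10^-6 s)
= 1.3374 × (8294.1 m) = 11.1 km

Δx' ≈ 11.1 km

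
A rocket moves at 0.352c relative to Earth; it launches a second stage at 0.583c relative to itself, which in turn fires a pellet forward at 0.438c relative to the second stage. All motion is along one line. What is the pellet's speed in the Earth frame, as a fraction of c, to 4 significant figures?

u ≈ 0.9060c

Compose boost 2: (0.583 + 0.352)/(1 + 0.583×0.352) = 0.9350/1.20522 = 0.775795
Compose boost 3: (0.438 + 0.775795)/(1 + 0.438×0.775795) = 1.21379/1.33980 = 0.9060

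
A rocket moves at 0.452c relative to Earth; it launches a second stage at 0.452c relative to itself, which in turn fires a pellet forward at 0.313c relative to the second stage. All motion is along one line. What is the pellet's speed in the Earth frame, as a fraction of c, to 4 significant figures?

Compose boost 2: (0.452 + 0.452)/(1 + 0.452×0.452) = 0.9040/1.20430 = 0.750641
Compose boost 3: (0.313 + 0.750641)/(1 + 0.313×0.750641) = 1.06364/1.23495 = 0.8613

u ≈ 0.8613c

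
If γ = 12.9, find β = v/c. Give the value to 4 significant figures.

β = √(1 − 1/γ²) = √(1 − 1/12.9²) = √(0.993991) = 0.9970

β ≈ 0.9970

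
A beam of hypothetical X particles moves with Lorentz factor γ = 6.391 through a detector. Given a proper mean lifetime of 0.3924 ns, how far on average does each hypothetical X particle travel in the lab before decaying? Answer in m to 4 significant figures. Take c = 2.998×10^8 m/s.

d ≈ 0.7426 m

β = √(1 − 1/γ²) = √(1 − 1/6.391²) = 0.987683
Dilated lifetime: Δt = γτ₀ = 6.391 × 0.3924 ns = 2.50783 ns
d = vΔt = 0.987683c × 2.50783 ns = 2.96107×10^8 m/s × 2.50783×10^-9 s = 0.7426 m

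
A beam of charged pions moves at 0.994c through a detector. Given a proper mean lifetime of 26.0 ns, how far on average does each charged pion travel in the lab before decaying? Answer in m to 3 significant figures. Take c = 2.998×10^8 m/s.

d ≈ 70.8 m

γ = 1/√(1 − 0.994²) = 9.1424
Dilated lifetime: Δt = γτ₀ = 9.1424 × 26.0 ns = 237.70 ns
d = vΔt = 0.994c × 237.70 ns = 2.9800×10^8 m/s × 2.3770×10^-7 s = 70.8 m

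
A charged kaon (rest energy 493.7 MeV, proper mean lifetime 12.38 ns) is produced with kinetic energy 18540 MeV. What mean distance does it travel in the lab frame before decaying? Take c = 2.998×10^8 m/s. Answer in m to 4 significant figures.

d ≈ 143.0 m

γ = 1 + K/(m₀c²) = 1 + 18540/493.7 = 38.5532
β = √(1 − 1/γ²) = 0.999664
Dilated lifetime: γτ₀ = 38.5532 × 12.38 ns = 477.288 ns
d = βc·γτ₀ = 0.999664 × (2.998×10^8 m/s) × 4.77288×10^-7 s = 143.0 m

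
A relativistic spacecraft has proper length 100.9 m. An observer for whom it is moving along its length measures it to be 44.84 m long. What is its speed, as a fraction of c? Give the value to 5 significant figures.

β ≈ 0.89583

γ = L₀/L = 100.9/44.84 = 2.250223
β = √(1 − 1/γ²) = 0.89583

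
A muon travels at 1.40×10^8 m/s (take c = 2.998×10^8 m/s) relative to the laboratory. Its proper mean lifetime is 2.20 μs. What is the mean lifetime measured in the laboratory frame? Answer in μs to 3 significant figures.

β = v/c = 1.40×10^8 / 2.998×10^8 = 0.46698
γ = 1/√(1 − 0.46698²) = 1.1309
Time dilation: Δt = γτ₀ = 1.1309 × 2.20 μs = 2.49 μs

Δt ≈ 2.49 μs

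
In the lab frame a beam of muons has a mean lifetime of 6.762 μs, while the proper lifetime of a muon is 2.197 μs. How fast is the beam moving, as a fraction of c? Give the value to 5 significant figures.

γ = Δt/τ₀ = 6.762/2.197 = 3.077833
β = √(1 − 1/γ²) = √(1 − 1/3.077833²) = 0.94575

β ≈ 0.94575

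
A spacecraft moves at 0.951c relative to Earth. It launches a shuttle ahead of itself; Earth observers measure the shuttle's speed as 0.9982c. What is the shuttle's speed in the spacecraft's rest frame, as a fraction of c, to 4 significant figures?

u' ≈ 0.9307c

Inverse velocity addition: u' = (u − v)/(1 − uv/c²)
= (0.9982 − 0.951)/(1 − 0.9982×0.951) = 0.04720/0.0507118 = 0.9307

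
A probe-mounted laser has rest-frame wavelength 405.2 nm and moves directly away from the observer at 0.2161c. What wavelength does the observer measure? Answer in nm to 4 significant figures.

λ_obs ≈ 504.7 nm

Relativistic Doppler: λ_obs = λ_src √((1+β)/(1−β))
= 405.2 × √(1.21610/0.783900) = 405.2 × 1.24553 = 504.7 nm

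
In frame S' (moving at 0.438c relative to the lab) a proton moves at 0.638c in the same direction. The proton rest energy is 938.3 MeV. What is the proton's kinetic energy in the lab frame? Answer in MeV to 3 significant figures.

K ≈ 796 MeV

u_lab = (0.638 + 0.438)/(1 + 0.638×0.438) = 0.840990
γ = 1/√(1 − 0.840990²) = 1.8483
K = (γ − 1)m₀c² = (1.8483 − 1) × 938.3 = 0.84826 × 938.3 = 796 MeV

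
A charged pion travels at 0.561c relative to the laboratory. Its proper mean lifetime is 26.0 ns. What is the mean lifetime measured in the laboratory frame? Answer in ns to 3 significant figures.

γ = 1/√(1 − 0.561²) = 1.2080
Time dilation: Δt = γτ₀ = 1.2080 × 26.0 ns = 31.4 ns

Δt ≈ 31.4 ns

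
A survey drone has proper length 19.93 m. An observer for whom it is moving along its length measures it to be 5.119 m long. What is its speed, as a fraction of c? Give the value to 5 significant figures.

γ = L₀/L = 19.93/5.119 = 3.893339
β = √(1 − 1/γ²) = 0.96645

β ≈ 0.96645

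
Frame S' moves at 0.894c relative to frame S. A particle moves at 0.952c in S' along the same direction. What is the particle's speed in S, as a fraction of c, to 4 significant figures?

u ≈ 0.9973c

Relativistic velocity addition: u = (u' + v)/(1 + u'v/c²)
= (0.952 + 0.894)/(1 + 0.952×0.894) = 1.846/1.85109 = 0.9973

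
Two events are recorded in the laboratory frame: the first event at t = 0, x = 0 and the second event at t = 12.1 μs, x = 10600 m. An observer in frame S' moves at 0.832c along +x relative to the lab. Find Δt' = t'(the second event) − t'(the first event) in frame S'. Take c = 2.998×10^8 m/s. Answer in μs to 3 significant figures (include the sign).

Δt' ≈ -31.2 μs

γ = 1/√(1 − 0.832²) = 1.8025
Δt' = γ(Δt − vΔx/c²) = 1.8025 × (12.1 μs − 0.832×10600 m / (2.998×10^8 m/s))
= 1.8025 × (-17.317 μs) = -31.2 μs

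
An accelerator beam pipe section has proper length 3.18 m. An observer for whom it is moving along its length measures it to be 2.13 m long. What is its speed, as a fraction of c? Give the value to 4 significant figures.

β ≈ 0.7425

γ = L₀/L = 3.18/2.13 = 1.49296
β = √(1 − 1/γ²) = 0.7425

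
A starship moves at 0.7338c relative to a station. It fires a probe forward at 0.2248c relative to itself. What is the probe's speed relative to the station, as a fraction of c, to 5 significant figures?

u ≈ 0.82286c

Relativistic velocity addition: u = (u' + v)/(1 + u'v/c²)
= (0.2248 + 0.7338)/(1 + 0.2248×0.7338) = 0.95860/1.164958 = 0.82286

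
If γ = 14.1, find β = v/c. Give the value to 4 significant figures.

β = √(1 − 1/γ²) = √(1 − 1/14.1²) = √(0.994970) = 0.9975

β ≈ 0.9975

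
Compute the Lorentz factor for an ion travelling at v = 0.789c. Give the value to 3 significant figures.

γ = 1/√(1 − β²) = 1/√(1 − 0.789²) = 1/√(0.37748) = 1.63

γ ≈ 1.63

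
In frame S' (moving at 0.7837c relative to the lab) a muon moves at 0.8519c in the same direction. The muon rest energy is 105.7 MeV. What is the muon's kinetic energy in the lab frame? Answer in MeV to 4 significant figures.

u_lab = (0.8519 + 0.7837)/(1 + 0.8519×0.7837) = 0.9807907
γ = 1/√(1 − 0.9807907²) = 5.12655
K = (γ − 1)m₀c² = (5.12655 − 1) × 105.7 = 4.12655 × 105.7 = 436.2 MeV

K ≈ 436.2 MeV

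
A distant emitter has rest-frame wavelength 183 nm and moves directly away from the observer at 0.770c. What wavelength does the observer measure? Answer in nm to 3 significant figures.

Relativistic Doppler: λ_obs = λ_src √((1+β)/(1−β))
= 183 × √(1.7700/0.23000) = 183 × 2.7741 = 508 nm

λ_obs ≈ 508 nm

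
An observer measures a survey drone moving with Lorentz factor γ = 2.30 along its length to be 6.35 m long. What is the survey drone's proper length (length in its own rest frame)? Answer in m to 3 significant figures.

L₀ ≈ 14.6 m

γ = 2.30 (given)
L₀ = γL = 2.30 × 6.35 = 14.6 m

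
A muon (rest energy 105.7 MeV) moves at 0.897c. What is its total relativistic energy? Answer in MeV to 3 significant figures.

γ = 1/√(1 − 0.897²) = 2.2623
E = γm₀c² = 2.2623 × 105.7 MeV = 239 MeV

E ≈ 239 MeV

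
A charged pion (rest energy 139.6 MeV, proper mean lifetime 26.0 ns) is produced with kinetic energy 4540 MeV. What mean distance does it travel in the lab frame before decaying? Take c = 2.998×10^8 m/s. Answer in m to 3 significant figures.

γ = 1 + K/(m₀c²) = 1 + 4540/139.6 = 33.521
β = √(1 − 1/γ²) = 0.99955
Dilated lifetime: γτ₀ = 33.521 × 26.0 ns = 871.56 ns
d = βc·γτ₀ = 0.99955 × (2.998×10^8 m/s) × 8.7156×10^-7 s = 261 m

d ≈ 261 m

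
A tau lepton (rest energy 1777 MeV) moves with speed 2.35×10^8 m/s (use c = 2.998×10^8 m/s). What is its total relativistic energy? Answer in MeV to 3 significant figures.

β = v/c = 2.35×10^8 / 2.998×10^8 = 0.78386
γ = 1/√(1 − 0.78386²) = 1.6105
E = γm₀c² = 1.6105 × 1777 MeV = 2860 MeV

E ≈ 2860 MeV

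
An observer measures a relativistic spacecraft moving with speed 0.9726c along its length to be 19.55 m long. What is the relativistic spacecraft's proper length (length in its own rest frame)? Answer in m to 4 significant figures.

γ = 1/√(1 − 0.9726²) = 4.30135
L₀ = γL = 4.30135 × 19.55 = 84.09 m

L₀ ≈ 84.09 m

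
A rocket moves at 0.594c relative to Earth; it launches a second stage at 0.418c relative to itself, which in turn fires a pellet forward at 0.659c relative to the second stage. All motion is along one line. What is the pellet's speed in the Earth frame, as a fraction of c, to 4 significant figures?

u ≈ 0.9579c

Compose boost 2: (0.418 + 0.594)/(1 + 0.418×0.594) = 1.012/1.24829 = 0.810708
Compose boost 3: (0.659 + 0.810708)/(1 + 0.659×0.810708) = 1.46971/1.53426 = 0.9579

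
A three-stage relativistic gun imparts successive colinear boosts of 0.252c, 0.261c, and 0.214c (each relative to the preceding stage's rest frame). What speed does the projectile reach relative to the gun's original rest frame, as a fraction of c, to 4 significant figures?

u ≈ 0.6304c

Compose boost 2: (0.261 + 0.252)/(1 + 0.261×0.252) = 0.5130/1.06577 = 0.481341
Compose boost 3: (0.214 + 0.481341)/(1 + 0.214×0.481341) = 0.695341/1.10301 = 0.6304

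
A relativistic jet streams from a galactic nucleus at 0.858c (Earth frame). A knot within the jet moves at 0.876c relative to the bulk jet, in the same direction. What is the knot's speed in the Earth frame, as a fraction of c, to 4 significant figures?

Relativistic velocity addition: u = (u' + v)/(1 + u'v/c²)
= (0.876 + 0.858)/(1 + 0.876×0.858) = 1.734/1.75161 = 0.9899

u ≈ 0.9899c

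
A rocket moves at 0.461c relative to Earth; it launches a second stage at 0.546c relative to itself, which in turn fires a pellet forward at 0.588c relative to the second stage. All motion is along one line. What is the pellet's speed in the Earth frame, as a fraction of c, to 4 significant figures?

u ≈ 0.9453c

Compose boost 2: (0.546 + 0.461)/(1 + 0.546×0.461) = 1.007/1.25171 = 0.804502
Compose boost 3: (0.588 + 0.804502)/(1 + 0.588×0.804502) = 1.39250/1.47305 = 0.9453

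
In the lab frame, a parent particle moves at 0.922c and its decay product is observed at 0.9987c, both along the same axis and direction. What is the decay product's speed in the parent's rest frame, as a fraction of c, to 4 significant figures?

Inverse velocity addition: u' = (u − v)/(1 − uv/c²)
= (0.9987 − 0.922)/(1 − 0.9987×0.922) = 0.07670/0.0791986 = 0.9685

u' ≈ 0.9685c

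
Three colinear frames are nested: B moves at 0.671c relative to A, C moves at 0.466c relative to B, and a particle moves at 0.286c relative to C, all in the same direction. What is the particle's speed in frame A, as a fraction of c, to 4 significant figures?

u ≈ 0.9234c

Compose boost 2: (0.466 + 0.671)/(1 + 0.466×0.671) = 1.137/1.31269 = 0.866163
Compose boost 3: (0.286 + 0.866163)/(1 + 0.286×0.866163) = 1.15216/1.24772 = 0.9234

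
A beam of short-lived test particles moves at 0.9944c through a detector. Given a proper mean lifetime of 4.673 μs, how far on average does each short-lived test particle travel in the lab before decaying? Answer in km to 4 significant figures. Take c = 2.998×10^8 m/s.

d ≈ 13.18 km

γ = 1/√(1 − 0.9944²) = 9.46237
Dilated lifetime: Δt = γτ₀ = 9.46237 × 4.673 μs = 44.2176 μs
d = vΔt = 0.9944c × 44.2176 μs = 2.98121×10^8 m/s × 4.42176×10^-5 s = 13.18 km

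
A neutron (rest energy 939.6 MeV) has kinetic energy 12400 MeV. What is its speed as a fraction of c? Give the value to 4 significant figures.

β ≈ 0.9975

γ = 1 + K/(m₀c²) = 1 + 12400/939.6 = 14.1971
β = √(1 − 1/γ²) = 0.9975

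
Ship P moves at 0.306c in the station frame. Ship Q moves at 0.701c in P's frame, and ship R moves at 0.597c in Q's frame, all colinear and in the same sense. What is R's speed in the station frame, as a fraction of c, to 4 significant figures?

Compose boost 2: (0.701 + 0.306)/(1 + 0.701×0.306) = 1.007/1.21451 = 0.829144
Compose boost 3: (0.597 + 0.829144)/(1 + 0.597×0.829144) = 1.42614/1.49500 = 0.9539

u ≈ 0.9539c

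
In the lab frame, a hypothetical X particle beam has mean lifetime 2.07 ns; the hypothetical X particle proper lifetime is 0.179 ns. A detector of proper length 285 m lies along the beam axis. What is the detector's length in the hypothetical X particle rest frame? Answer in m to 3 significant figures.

Time dilation ⇒ γ = Δt/τ₀ = 2.07/0.179 = 11.564
Length contraction: L = L₀/γ = 285/11.564 = 24.6 m

L ≈ 24.6 m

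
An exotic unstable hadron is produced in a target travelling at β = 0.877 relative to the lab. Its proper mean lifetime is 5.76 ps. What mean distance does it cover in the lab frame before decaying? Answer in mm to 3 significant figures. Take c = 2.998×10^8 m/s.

d ≈ 3.15 mm

γ = 1/√(1 − 0.877²) = 2.0812
Dilated lifetime: Δt = γτ₀ = 2.0812 × 5.76 ps = 11.988 ps
d = vΔt = 0.877c × 11.988 ps = 2.6292×10^8 m/s × 1.1988×10^-11 s = 3.15 mm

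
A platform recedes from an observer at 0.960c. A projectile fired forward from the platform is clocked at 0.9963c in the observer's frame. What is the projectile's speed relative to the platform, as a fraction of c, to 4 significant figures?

Inverse velocity addition: u' = (u − v)/(1 − uv/c²)
= (0.9963 − 0.960)/(1 − 0.9963×0.960) = 0.03630/0.0435520 = 0.8335

u' ≈ 0.8335c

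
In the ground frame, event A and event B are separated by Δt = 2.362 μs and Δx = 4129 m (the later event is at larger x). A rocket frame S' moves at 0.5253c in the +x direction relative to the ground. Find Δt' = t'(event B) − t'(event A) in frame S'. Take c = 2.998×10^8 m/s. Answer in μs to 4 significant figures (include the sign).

Δt' ≈ -5.726 μs

γ = 1/√(1 − 0.5253²) = 1.17520
Δt' = γ(Δt − vΔx/c²) = 1.17520 × (2.362 μs − 0.5253×4129 m / (2.998×10^8 m/s))
= 1.17520 × (-4.87270 μs) = -5.726 μs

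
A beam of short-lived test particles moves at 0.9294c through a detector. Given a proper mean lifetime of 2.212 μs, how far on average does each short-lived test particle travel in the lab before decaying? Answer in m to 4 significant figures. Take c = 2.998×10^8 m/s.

d ≈ 1670 m

γ = 1/√(1 − 0.9294²) = 2.70948
Dilated lifetime: Δt = γτ₀ = 2.70948 × 2.212 μs = 5.99338 μs
d = vΔt = 0.9294c × 5.99338 μs = 2.78634×10^8 m/s × 5.99338×10^-6 s = 1670 m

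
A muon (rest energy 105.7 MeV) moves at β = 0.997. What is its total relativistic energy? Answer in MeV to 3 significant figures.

E ≈ 1370 MeV

γ = 1/√(1 − 0.997²) = 12.920
E = γm₀c² = 12.920 × 105.7 MeV = 1370 MeV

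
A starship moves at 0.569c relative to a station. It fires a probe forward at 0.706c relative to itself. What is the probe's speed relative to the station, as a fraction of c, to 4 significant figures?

u ≈ 0.9096c

Relativistic velocity addition: u = (u' + v)/(1 + u'v/c²)
= (0.706 + 0.569)/(1 + 0.706×0.569) = 1.275/1.40171 = 0.9096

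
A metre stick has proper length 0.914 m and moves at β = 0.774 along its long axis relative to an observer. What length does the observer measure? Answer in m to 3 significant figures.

γ = 1/√(1 − 0.774²) = 1.5793
Length contraction: L = L₀/γ = 0.914/1.5793 = 0.579 m

L ≈ 0.579 m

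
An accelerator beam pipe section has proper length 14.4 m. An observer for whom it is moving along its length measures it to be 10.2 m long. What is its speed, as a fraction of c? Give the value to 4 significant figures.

β ≈ 0.7059

γ = L₀/L = 14.4/10.2 = 1.41176
β = √(1 − 1/γ²) = 0.7059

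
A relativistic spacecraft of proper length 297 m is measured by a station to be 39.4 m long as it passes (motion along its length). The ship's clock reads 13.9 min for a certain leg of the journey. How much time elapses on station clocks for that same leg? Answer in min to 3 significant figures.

Length contraction ⇒ γ = L₀/L = 297/39.4 = 7.5381
Time dilation: Δt = γτ₀ = 7.5381 × 13.9 min = 105 min

Δt ≈ 105 min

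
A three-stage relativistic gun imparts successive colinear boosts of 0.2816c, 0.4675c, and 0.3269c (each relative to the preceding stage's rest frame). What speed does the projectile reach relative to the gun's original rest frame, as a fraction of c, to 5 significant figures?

u ≈ 0.81294c

Compose boost 2: (0.4675 + 0.2816)/(1 + 0.4675×0.2816) = 0.74910/1.131648 = 0.6619550
Compose boost 3: (0.3269 + 0.6619550)/(1 + 0.3269×0.6619550) = 0.9888550/1.216393 = 0.81294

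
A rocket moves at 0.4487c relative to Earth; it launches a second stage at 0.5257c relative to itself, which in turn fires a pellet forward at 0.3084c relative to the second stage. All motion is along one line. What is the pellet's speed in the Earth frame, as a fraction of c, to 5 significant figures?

u ≈ 0.88229c

Compose boost 2: (0.5257 + 0.4487)/(1 + 0.5257×0.4487) = 0.97440/1.235882 = 0.7884250
Compose boost 3: (0.3084 + 0.7884250)/(1 + 0.3084×0.7884250) = 1.096825/1.243150 = 0.88229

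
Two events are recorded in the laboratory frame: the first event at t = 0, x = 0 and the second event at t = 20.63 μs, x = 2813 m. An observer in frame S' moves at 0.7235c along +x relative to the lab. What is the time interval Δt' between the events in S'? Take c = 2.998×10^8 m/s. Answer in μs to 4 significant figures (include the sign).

γ = 1/√(1 − 0.7235²) = 1.44859
Δt' = γ(Δt − vΔx/c²) = 1.44859 × (20.63 μs − 0.7235×2813 m / (2.998×10^8 m/s))
= 1.44859 × (13.8415 μs) = 20.05 μs

Δt' ≈ 20.05 μs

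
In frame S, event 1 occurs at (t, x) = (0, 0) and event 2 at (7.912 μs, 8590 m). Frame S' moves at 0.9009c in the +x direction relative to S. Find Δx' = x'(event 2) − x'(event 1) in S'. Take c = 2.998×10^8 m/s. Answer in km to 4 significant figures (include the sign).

γ = 1/√(1 − 0.9009²) = 2.30401
Δx' = γ(Δx − vΔt) = 2.30401 × (8590 m − 0.9009×(2.998×10^8 m/s)×7.912×10^-6 s)
= 2.30401 × (6453.05 m) = 14.87 km

Δx' ≈ 14.87 km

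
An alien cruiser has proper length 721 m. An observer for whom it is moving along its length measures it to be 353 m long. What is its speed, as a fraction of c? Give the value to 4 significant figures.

β ≈ 0.8719

γ = L₀/L = 721/353 = 2.04249
β = √(1 − 1/γ²) = 0.8719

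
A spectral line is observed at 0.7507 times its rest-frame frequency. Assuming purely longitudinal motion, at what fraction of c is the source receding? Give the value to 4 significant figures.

f_obs/f_src = √((1−β)/(1+β)) = 0.7507  ⇒  (1−β)/(1+β) = 0.563550
β = |1 − D²|/(1 + D²) = |1 − 0.563550|/(1 + 0.563550) = 0.2791

β ≈ 0.2791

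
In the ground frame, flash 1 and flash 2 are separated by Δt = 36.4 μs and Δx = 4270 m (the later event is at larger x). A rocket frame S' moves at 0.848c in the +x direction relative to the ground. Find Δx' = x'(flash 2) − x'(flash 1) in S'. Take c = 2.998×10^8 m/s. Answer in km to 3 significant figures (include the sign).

γ = 1/√(1 − 0.848²) = 1.8868
Δx' = γ(Δx − vΔt) = 1.8868 × (4270 m − 0.848×(2.998×10^8 m/s)×36.4×10^-6 s)
= 1.8868 × (-4984.0 m) = -9.40 km

Δx' ≈ -9.40 km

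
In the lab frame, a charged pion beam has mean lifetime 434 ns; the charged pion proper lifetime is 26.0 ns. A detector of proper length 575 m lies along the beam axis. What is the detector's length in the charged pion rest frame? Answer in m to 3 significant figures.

Time dilation ⇒ γ = Δt/τ₀ = 434/26.0 = 16.692
Length contraction: L = L₀/γ = 575/16.692 = 34.4 m

L ≈ 34.4 m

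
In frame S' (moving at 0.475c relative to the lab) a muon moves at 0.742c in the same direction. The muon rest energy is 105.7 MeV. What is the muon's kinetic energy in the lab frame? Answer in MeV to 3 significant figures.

u_lab = (0.742 + 0.475)/(1 + 0.742×0.475) = 0.899848
γ = 1/√(1 − 0.899848²) = 2.2925
K = (γ − 1)m₀c² = (2.2925 − 1) × 105.7 = 1.2925 × 105.7 = 137 MeV

K ≈ 137 MeV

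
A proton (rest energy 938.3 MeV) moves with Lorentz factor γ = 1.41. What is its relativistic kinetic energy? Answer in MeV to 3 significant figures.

γ = 1.41 (given)
K = (γ − 1)m₀c² = (1.41 − 1) × 938.3 MeV = 0.41000 × 938.3 MeV = 385 MeV

K ≈ 385 MeV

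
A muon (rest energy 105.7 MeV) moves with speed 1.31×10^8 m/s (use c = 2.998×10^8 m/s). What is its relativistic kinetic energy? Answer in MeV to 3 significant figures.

K ≈ 11.8 MeV

β = v/c = 1.31×10^8 / 2.998×10^8 = 0.43696
γ = 1/√(1 − 0.43696²) = 1.1118
K = (γ − 1)m₀c² = (1.1118 − 1) × 105.7 MeV = 0.11175 × 105.7 MeV = 11.8 MeV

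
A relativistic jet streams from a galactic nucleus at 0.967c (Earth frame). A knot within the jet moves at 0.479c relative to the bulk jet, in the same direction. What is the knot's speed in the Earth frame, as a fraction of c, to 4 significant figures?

Relativistic velocity addition: u = (u' + v)/(1 + u'v/c²)
= (0.479 + 0.967)/(1 + 0.479×0.967) = 1.446/1.46319 = 0.9882

u ≈ 0.9882c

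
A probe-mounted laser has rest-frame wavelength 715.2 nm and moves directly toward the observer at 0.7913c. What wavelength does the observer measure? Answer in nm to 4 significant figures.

λ_obs ≈ 244.1 nm

Relativistic Doppler: λ_obs = λ_src √((1−β)/(1+β))
= 715.2 × √(0.208700/1.79130) = 715.2 × 0.341332 = 244.1 nm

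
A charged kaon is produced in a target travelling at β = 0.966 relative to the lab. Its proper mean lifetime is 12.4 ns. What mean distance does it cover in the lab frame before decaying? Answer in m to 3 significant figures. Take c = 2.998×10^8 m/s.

γ = 1/√(1 − 0.966²) = 3.8678
Dilated lifetime: Δt = γτ₀ = 3.8678 × 12.4 ns = 47.961 ns
d = vΔt = 0.966c × 47.961 ns = 2.8961×10^8 m/s × 4.7961×10^-8 s = 13.9 m

d ≈ 13.9 m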